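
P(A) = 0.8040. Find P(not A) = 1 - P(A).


P(not A) = 1 - 0.8040 = 0.1960

P(not A) = 0.1960


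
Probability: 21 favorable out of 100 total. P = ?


P = 21/100 = 0.2100

P = 0.2100


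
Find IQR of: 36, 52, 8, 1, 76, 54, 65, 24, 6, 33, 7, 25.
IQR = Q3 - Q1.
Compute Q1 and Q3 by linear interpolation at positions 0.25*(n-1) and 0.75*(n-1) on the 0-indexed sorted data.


Sorted: 1, 6, 7, 8, 24, 25, 33, 36, 52, 54, 65, 76
Q1 (25th %ile) = 7.7500
Q3 (75th %ile) = 52.5000
IQR = 52.5000 - 7.7500 = 44.7500

IQR = 44.7500


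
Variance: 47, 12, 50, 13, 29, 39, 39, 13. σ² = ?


Mean = 30.2500
Squared deviations: 280.5625, 333.0625, 390.0625, 297.5625, 1.5625, 76.5625, 76.5625, 297.5625
Sum = 1753.5000
Variance = 1753.5000/8 = 219.1875

Variance = 219.1875


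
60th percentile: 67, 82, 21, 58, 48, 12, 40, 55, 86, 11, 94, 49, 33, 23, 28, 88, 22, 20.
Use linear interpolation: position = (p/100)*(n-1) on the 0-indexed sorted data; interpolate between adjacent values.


Sorted: 11, 12, 20, 21, 22, 23, 28, 33, 40, 48, 49, 55, 58, 67, 82, 86, 88, 94
n = 18
Index = 60/100 * 17 = 10.2000
Lower = data[10] = 49, Upper = data[11] = 55
P60 = 49 + 0.2000*(6) = 50.2000

P60 = 50.2000


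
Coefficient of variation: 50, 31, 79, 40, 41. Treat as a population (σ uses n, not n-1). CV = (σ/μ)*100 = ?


Mean = 48.2000
SD = 16.5336
CV = (16.5336/48.2000)*100 = 34.3021%

CV = 34.3021%


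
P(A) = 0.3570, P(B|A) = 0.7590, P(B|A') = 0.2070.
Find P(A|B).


P(B) = P(B|A)*P(A) + P(B|A')*P(A')
= 0.7590*0.3570 + 0.2070*0.6430
= 0.270963 + 0.133101 = 0.404064
P(A|B) = 0.270963/0.404064 = 0.6706

P(A|B) = 0.6706


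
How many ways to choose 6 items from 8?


C(8,6) = 8!/(6! × 2!)
= 40320/(720 × 2)
= 28

C(8,6) = 28


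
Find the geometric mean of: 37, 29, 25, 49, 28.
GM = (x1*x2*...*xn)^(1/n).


Product = 37 × 29 × 25 × 49 × 28 = 36803900
GM = 36803900^(1/5) = 32.5971

GM = 32.5971


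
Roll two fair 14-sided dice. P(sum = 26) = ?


Total outcomes = 14×14 = 196
Favorable (sum = 26): 3
P = 3/196 = 0.0153

P = 0.0153


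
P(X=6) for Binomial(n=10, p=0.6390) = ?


C(10,6) = 210
p^6 = 0.068078
(1-p)^4 = 0.016984
P = 210 * 0.068078 * 0.016984 = 0.2428

P(X=6) = 0.2428


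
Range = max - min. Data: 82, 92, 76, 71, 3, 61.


Max = 92, Min = 3
Range = 92 - 3 = 89

Range = 89


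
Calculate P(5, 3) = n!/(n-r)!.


P(5,3) = 5!/2!
= 120/2
= 60

P(5,3) = 60


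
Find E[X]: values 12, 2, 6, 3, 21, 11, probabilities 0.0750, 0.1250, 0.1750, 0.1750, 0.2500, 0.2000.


E[X] = 12*0.0750 + 2*0.1250 + 6*0.1750 + 3*0.1750 + 21*0.2500 + 11*0.2000
= 0.9000 + 0.2500 + 1.0500 + 0.5250 + 5.2500 + 2.2000
= 10.1750

E[X] = 10.1750


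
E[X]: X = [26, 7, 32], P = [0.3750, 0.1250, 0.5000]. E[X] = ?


E[X] = 26*0.3750 + 7*0.1250 + 32*0.5000
= 9.7500 + 0.8750 + 16.0000
= 26.6250

E[X] = 26.6250


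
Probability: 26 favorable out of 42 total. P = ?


P = 26/42 = 0.6190

P = 0.6190


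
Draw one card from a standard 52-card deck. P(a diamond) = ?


13 diamonds in 52 cards
P = 13/52 = 0.2500

P = 0.2500


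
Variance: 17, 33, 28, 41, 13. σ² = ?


Mean = 26.4000
Squared deviations: 88.3600, 43.5600, 2.5600, 213.1600, 179.5600
Sum = 527.2000
Variance = 527.2000/5 = 105.4400

Variance = 105.4400


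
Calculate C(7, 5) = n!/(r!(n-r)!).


C(7,5) = 7!/(5! × 2!)
= 5040/(120 × 2)
= 21

C(7,5) = 21


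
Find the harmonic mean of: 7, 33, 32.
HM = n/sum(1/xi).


Sum of reciprocals = 1/7 + 1/33 + 1/32 = 0.204410
HM = 3/0.204410 = 14.6764

HM = 14.6764


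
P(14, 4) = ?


P(14,4) = 14!/10!
= 87178291200/3628800
= 24024

P(14,4) = 24024


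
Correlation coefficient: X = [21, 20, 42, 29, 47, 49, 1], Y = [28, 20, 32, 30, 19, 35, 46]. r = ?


Mean X = 29.8571, Mean Y = 30.0000
SD X = 16.110587, SD Y = 8.535640
Cov = -59.142857
r = -59.142857/(16.110587*8.535640) = -0.4301

r = -0.4301


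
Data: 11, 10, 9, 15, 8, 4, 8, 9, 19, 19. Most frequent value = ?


Frequencies: 4:1, 8:2, 9:2, 10:1, 11:1, 15:1, 19:2
Max frequency = 2
Mode = 8, 9, 19

Mode = 8, 9, 19


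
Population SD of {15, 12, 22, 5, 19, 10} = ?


Mean = 13.8333
Variance = 31.8056
SD = sqrt(31.8056) = 5.6396

SD = 5.6396


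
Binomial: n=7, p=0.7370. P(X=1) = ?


C(7,1) = 7
p^1 = 0.737000
(1-p)^6 = 0.000331
P = 7 * 0.737000 * 0.000331 = 0.0017

P(X=1) = 0.0017


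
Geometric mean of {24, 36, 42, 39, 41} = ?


Product = 24 × 36 × 42 × 39 × 41 = 58024512
GM = 58024512^(1/5) = 35.7044

GM = 35.7044


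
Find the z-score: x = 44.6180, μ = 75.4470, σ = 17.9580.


z = (44.6180 - 75.4470)/17.9580
= -30.8290/17.9580
= -1.7167

z = -1.7167


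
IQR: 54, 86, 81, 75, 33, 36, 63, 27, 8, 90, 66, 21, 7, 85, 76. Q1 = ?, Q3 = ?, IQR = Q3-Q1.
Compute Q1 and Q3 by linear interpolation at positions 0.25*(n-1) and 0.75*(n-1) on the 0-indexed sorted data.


Sorted: 7, 8, 21, 27, 33, 36, 54, 63, 66, 75, 76, 81, 85, 86, 90
Q1 (25th %ile) = 30.0000
Q3 (75th %ile) = 78.5000
IQR = 78.5000 - 30.0000 = 48.5000

IQR = 48.5000


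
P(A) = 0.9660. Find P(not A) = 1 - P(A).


P(not A) = 1 - 0.9660 = 0.0340

P(not A) = 0.0340


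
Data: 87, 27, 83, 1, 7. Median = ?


Sorted: 1, 7, 27, 83, 87
n = 5 (odd)
Middle value = 27

Median = 27


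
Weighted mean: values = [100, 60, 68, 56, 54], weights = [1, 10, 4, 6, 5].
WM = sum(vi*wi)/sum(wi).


Numerator = 100*1 + 60*10 + 68*4 + 56*6 + 54*5 = 1578
Denominator = 1 + 10 + 4 + 6 + 5 = 26
WM = 1578/26 = 60.6923

WM = 60.6923


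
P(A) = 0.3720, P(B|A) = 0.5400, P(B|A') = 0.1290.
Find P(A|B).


P(B) = P(B|A)*P(A) + P(B|A')*P(A')
= 0.5400*0.3720 + 0.1290*0.6280
= 0.200880 + 0.081012 = 0.281892
P(A|B) = 0.200880/0.281892 = 0.7126

P(A|B) = 0.7126


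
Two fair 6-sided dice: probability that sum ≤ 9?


Total outcomes = 6×6 = 36
Favorable (sum ≤ 9): 30
P = 30/36 = 0.8333

P = 0.8333


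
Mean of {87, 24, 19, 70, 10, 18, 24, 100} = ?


Sum = 87 + 24 + 19 + 70 + 10 + 18 + 24 + 100 = 352
n = 8
Mean = 352/8 = 44.0000

Mean = 44.0000


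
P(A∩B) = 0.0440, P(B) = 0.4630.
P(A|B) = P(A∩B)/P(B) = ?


P(A|B) = 0.0440/0.4630 = 0.0950

P(A|B) = 0.0950


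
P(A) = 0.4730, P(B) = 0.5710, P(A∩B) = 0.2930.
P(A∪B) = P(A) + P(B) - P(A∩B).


P(A∪B) = 0.4730 + 0.5710 - 0.2930
= 1.0440 - 0.2930
= 0.7510

P(A∪B) = 0.7510


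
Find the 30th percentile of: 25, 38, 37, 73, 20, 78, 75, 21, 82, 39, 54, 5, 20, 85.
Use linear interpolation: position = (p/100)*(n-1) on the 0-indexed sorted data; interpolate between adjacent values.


Sorted: 5, 20, 20, 21, 25, 37, 38, 39, 54, 73, 75, 78, 82, 85
n = 14
Index = 30/100 * 13 = 3.9000
Lower = data[3] = 21, Upper = data[4] = 25
P30 = 21 + 0.9000*(4) = 24.6000

P30 = 24.6000


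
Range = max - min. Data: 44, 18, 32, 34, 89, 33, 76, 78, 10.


Max = 89, Min = 10
Range = 89 - 10 = 79

Range = 79


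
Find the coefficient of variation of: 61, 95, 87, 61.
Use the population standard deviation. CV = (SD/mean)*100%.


Mean = 76.0000
SD = 15.2643
CV = (15.2643/76.0000)*100 = 20.0847%

CV = 20.0847%


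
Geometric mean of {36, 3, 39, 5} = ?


Product = 36 × 3 × 39 × 5 = 21060
GM = 21060^(1/4) = 12.0466

GM = 12.0466


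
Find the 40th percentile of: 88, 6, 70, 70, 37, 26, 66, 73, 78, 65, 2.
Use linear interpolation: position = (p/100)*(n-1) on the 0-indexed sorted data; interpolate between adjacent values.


Sorted: 2, 6, 26, 37, 65, 66, 70, 70, 73, 78, 88
n = 11
Index = 40/100 * 10 = 4.0000
Lower = data[4] = 65, Upper = data[5] = 66
P40 = 65 + 0*(1) = 65.0000

P40 = 65.0000


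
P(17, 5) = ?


P(17,5) = 17!/12!
= 355687428096000/479001600
= 742560

P(17,5) = 742560


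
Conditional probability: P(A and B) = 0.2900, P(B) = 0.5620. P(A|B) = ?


P(A|B) = 0.2900/0.5620 = 0.5160

P(A|B) = 0.5160


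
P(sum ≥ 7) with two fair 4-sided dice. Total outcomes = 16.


Total outcomes = 4×4 = 16
Favorable (sum ≥ 7): 3
P = 3/16 = 0.1875

P = 0.1875


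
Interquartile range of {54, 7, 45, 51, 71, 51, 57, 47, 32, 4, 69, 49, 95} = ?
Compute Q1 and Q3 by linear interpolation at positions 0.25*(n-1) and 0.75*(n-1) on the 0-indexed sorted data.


Sorted: 4, 7, 32, 45, 47, 49, 51, 51, 54, 57, 69, 71, 95
Q1 (25th %ile) = 45.0000
Q3 (75th %ile) = 57.0000
IQR = 57.0000 - 45.0000 = 12.0000

IQR = 12.0000


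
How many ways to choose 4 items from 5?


C(5,4) = 5!/(4! × 1!)
= 120/(24 × 1)
= 5

C(5,4) = 5


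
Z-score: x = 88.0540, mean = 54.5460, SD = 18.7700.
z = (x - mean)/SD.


z = (88.0540 - 54.5460)/18.7700
= 33.5080/18.7700
= 1.7852

z = 1.7852


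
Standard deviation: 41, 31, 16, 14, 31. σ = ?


Mean = 26.6000
Variance = 103.4400
SD = sqrt(103.4400) = 10.1705

SD = 10.1705


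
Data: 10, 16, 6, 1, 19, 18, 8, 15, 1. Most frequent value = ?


Frequencies: 1:2, 6:1, 8:1, 10:1, 15:1, 16:1, 18:1, 19:1
Max frequency = 2
Mode = 1

Mode = 1


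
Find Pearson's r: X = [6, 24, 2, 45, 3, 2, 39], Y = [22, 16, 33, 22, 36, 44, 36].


Mean X = 17.2857, Mean Y = 29.8571
SD X = 17.252033, SD Y = 9.264812
Cov = -62.959184
r = -62.959184/(17.252033*9.264812) = -0.3939

r = -0.3939


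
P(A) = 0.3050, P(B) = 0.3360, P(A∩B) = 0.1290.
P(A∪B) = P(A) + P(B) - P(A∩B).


P(A∪B) = 0.3050 + 0.3360 - 0.1290
= 0.6410 - 0.1290
= 0.5120

P(A∪B) = 0.5120


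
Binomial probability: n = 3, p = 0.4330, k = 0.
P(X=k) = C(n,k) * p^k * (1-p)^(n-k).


C(3,0) = 1
p^0 = 1.000000
(1-p)^3 = 0.182284
P = 1 * 1.000000 * 0.182284 = 0.1823

P(X=0) = 0.1823


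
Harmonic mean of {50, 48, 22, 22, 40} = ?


Sum of reciprocals = 1/50 + 1/48 + 1/22 + 1/22 + 1/40 = 0.156742
HM = 5/0.156742 = 31.8995

HM = 31.8995


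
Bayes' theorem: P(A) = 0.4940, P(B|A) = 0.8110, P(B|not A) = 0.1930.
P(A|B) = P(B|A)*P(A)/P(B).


P(B) = P(B|A)*P(A) + P(B|A')*P(A')
= 0.8110*0.4940 + 0.1930*0.5060
= 0.400634 + 0.097658 = 0.498292
P(A|B) = 0.400634/0.498292 = 0.8040

P(A|B) = 0.8040


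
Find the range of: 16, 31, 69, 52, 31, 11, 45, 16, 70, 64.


Max = 70, Min = 11
Range = 70 - 11 = 59

Range = 59


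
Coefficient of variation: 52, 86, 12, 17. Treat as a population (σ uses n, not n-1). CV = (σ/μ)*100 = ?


Mean = 41.7500
SD = 29.8360
CV = (29.8360/41.7500)*100 = 71.4635%

CV = 71.4635%


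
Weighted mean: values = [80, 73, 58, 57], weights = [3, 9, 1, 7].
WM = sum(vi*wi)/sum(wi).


Numerator = 80*3 + 73*9 + 58*1 + 57*7 = 1354
Denominator = 3 + 9 + 1 + 7 = 20
WM = 1354/20 = 67.7000

WM = 67.7000


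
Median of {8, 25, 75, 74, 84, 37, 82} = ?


Sorted: 8, 25, 37, 74, 75, 82, 84
n = 7 (odd)
Middle value = 74

Median = 74


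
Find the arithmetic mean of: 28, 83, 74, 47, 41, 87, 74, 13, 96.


Sum = 28 + 83 + 74 + 47 + 41 + 87 + 74 + 13 + 96 = 543
n = 9
Mean = 543/9 = 60.3333

Mean = 60.3333


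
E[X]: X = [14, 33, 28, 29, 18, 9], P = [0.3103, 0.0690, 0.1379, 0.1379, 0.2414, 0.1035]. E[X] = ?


E[X] = 14*0.3103 + 33*0.0690 + 28*0.1379 + 29*0.1379 + 18*0.2414 + 9*0.1035
= 4.3442 + 2.2770 + 3.8612 + 3.9991 + 4.3452 + 0.9315
= 19.7582

E[X] = 19.7582


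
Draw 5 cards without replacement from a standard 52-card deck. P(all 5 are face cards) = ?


P(all face cards) = (12/52) × (11/51) × (10/50) × (9/49) × (8/48)
= 0.0003

P = 0.0003


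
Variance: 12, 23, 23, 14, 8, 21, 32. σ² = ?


Mean = 19.0000
Squared deviations: 49.0000, 16.0000, 16.0000, 25.0000, 121.0000, 4.0000, 169.0000
Sum = 400.0000
Variance = 400.0000/7 = 57.1429

Variance = 57.1429


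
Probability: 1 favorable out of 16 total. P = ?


P = 1/16 = 0.0625

P = 0.0625


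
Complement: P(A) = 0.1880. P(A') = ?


P(not A) = 1 - 0.1880 = 0.8120

P(not A) = 0.8120


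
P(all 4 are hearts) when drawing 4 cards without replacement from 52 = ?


P(all hearts) = (13/52) × (12/51) × (11/50) × (10/49)
= 0.0026

P = 0.0026


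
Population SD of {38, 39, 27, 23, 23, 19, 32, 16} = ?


Mean = 27.1250
Variance = 63.3594
SD = sqrt(63.3594) = 7.9599

SD = 7.9599


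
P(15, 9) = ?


P(15,9) = 15!/6!
= 1307674368000/720
= 1816214400

P(15,9) = 1816214400


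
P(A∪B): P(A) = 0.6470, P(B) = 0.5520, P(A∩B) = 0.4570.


P(A∪B) = 0.6470 + 0.5520 - 0.4570
= 1.1990 - 0.4570
= 0.7420

P(A∪B) = 0.7420


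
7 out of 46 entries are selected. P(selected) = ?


P = 7/46 = 0.1522

P = 0.1522


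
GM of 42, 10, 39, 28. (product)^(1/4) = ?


Product = 42 × 10 × 39 × 28 = 458640
GM = 458640^(1/4) = 26.0236

GM = 26.0236


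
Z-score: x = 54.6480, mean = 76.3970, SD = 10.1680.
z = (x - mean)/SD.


z = (54.6480 - 76.3970)/10.1680
= -21.7490/10.1680
= -2.1390

z = -2.1390


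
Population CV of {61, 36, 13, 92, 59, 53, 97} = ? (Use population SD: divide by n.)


Mean = 58.7143
SD = 27.3010
CV = (27.3010/58.7143)*100 = 46.4981%

CV = 46.4981%


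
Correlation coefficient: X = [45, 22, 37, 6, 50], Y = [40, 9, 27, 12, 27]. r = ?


Mean X = 32.0000, Mean Y = 23.0000
SD X = 16.087262, SD Y = 11.296017
Cov = 147.800000
r = 147.800000/(16.087262*11.296017) = 0.8133

r = 0.8133


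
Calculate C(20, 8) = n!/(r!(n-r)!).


C(20,8) = 20!/(8! × 12!)
= 2432902008176640000/(40320 × 479001600)
= 125970

C(20,8) = 125970


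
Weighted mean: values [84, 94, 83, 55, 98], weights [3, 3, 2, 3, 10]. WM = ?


Numerator = 84*3 + 94*3 + 83*2 + 55*3 + 98*10 = 1845
Denominator = 3 + 3 + 2 + 3 + 10 = 21
WM = 1845/21 = 87.8571

WM = 87.8571


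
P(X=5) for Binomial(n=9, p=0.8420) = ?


C(9,5) = 126
p^5 = 0.423214
(1-p)^4 = 0.000623
P = 126 * 0.423214 * 0.000623 = 0.0332

P(X=5) = 0.0332


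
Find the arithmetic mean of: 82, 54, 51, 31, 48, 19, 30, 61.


Sum = 82 + 54 + 51 + 31 + 48 + 19 + 30 + 61 = 376
n = 8
Mean = 376/8 = 47.0000

Mean = 47.0000


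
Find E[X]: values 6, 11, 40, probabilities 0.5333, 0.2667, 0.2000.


E[X] = 6*0.5333 + 11*0.2667 + 40*0.2000
= 3.1998 + 2.9337 + 8.0000
= 14.1335

E[X] = 14.1335


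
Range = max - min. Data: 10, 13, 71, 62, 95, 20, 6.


Max = 95, Min = 6
Range = 95 - 6 = 89

Range = 89


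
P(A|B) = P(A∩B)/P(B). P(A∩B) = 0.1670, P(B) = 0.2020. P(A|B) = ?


P(A|B) = 0.1670/0.2020 = 0.8267

P(A|B) = 0.8267


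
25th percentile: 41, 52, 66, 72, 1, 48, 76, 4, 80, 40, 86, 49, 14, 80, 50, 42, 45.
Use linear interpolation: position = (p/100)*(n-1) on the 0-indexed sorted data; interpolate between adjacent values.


Sorted: 1, 4, 14, 40, 41, 42, 45, 48, 49, 50, 52, 66, 72, 76, 80, 80, 86
n = 17
Index = 25/100 * 16 = 4.0000
Lower = data[4] = 41, Upper = data[5] = 42
P25 = 41 + 0*(1) = 41.0000

P25 = 41.0000


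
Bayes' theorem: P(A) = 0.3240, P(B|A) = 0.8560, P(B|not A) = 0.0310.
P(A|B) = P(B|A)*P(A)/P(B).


P(B) = P(B|A)*P(A) + P(B|A')*P(A')
= 0.8560*0.3240 + 0.0310*0.6760
= 0.277344 + 0.020956 = 0.298300
P(A|B) = 0.277344/0.298300 = 0.9297

P(A|B) = 0.9297


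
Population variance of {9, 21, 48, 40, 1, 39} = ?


Mean = 26.3333
Squared deviations: 300.4444, 28.4444, 469.4444, 186.7778, 641.7778, 160.4444
Sum = 1787.3333
Variance = 1787.3333/6 = 297.8889

Variance = 297.8889


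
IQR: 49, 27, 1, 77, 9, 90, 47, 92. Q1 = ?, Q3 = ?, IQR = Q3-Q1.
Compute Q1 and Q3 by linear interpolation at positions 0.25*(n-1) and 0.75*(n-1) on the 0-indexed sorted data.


Sorted: 1, 9, 27, 47, 49, 77, 90, 92
Q1 (25th %ile) = 22.5000
Q3 (75th %ile) = 80.2500
IQR = 80.2500 - 22.5000 = 57.7500

IQR = 57.7500


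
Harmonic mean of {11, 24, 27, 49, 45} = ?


Sum of reciprocals = 1/11 + 1/24 + 1/27 + 1/49 + 1/45 = 0.212243
HM = 5/0.212243 = 23.5579

HM = 23.5579


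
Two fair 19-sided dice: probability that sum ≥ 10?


Total outcomes = 19×19 = 361
Favorable (sum ≥ 10): 325
P = 325/361 = 0.9003

P = 0.9003


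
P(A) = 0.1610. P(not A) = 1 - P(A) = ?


P(not A) = 1 - 0.1610 = 0.8390

P(not A) = 0.8390


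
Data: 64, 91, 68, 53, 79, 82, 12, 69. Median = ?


Sorted: 12, 53, 64, 68, 69, 79, 82, 91
n = 8 (even)
Middle values: 68 and 69
Median = (68+69)/2 = 68.5000

Median = 68.5000


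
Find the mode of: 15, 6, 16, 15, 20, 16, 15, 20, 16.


Frequencies: 6:1, 15:3, 16:3, 20:2
Max frequency = 3
Mode = 15, 16

Mode = 15, 16


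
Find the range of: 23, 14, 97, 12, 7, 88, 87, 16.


Max = 97, Min = 7
Range = 97 - 7 = 90

Range = 90


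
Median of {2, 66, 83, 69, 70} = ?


Sorted: 2, 66, 69, 70, 83
n = 5 (odd)
Middle value = 69

Median = 69


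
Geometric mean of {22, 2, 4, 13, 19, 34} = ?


Product = 22 × 2 × 4 × 13 × 19 × 34 = 1478048
GM = 1478048^(1/6) = 10.6729

GM = 10.6729


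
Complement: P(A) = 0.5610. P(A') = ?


P(not A) = 1 - 0.5610 = 0.4390

P(not A) = 0.4390


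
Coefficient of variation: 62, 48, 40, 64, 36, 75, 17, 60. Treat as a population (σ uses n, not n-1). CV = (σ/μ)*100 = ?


Mean = 50.2500
SD = 17.5125
CV = (17.5125/50.2500)*100 = 34.8507%

CV = 34.8507%


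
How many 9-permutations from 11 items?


P(11,9) = 11!/2!
= 39916800/2
= 19958400

P(11,9) = 19958400


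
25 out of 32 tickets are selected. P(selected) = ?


P = 25/32 = 0.7812

P = 0.7812


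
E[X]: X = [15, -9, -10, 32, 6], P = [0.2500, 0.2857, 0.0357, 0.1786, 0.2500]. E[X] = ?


E[X] = 15*0.2500 - 9*0.2857 - 10*0.0357 + 32*0.1786 + 6*0.2500
= 3.7500 - 2.5713 - 0.3570 + 5.7152 + 1.5000
= 8.0369

E[X] = 8.0369


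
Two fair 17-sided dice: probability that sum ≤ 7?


Total outcomes = 17×17 = 289
Favorable (sum ≤ 7): 21
P = 21/289 = 0.0727

P = 0.0727


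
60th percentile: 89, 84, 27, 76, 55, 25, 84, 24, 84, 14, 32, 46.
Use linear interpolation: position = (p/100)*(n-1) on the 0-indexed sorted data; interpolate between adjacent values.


Sorted: 14, 24, 25, 27, 32, 46, 55, 76, 84, 84, 84, 89
n = 12
Index = 60/100 * 11 = 6.6000
Lower = data[6] = 55, Upper = data[7] = 76
P60 = 55 + 0.6000*(21) = 67.6000

P60 = 67.6000


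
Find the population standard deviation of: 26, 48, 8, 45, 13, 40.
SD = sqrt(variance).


Mean = 30.0000
Variance = 239.6667
SD = sqrt(239.6667) = 15.4812

SD = 15.4812


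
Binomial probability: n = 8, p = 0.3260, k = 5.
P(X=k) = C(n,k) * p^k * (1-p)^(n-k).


C(8,5) = 56
p^5 = 0.003682
(1-p)^3 = 0.306182
P = 56 * 0.003682 * 0.306182 = 0.0631

P(X=5) = 0.0631


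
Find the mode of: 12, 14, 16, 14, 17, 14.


Frequencies: 12:1, 14:3, 16:1, 17:1
Max frequency = 3
Mode = 14

Mode = 14


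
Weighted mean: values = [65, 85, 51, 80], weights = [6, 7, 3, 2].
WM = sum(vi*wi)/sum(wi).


Numerator = 65*6 + 85*7 + 51*3 + 80*2 = 1298
Denominator = 6 + 7 + 3 + 2 = 18
WM = 1298/18 = 72.1111

WM = 72.1111


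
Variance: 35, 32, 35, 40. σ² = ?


Mean = 35.5000
Squared deviations: 0.2500, 12.2500, 0.2500, 20.2500
Sum = 33.0000
Variance = 33.0000/4 = 8.2500

Variance = 8.2500


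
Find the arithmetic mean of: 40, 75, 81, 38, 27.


Sum = 40 + 75 + 81 + 38 + 27 = 261
n = 5
Mean = 261/5 = 52.2000

Mean = 52.2000


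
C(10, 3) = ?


C(10,3) = 10!/(3! × 7!)
= 3628800/(6 × 5040)
= 120

C(10,3) = 120


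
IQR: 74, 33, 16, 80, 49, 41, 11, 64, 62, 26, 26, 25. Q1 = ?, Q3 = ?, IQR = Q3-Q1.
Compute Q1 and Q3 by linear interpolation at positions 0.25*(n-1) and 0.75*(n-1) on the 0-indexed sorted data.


Sorted: 11, 16, 25, 26, 26, 33, 41, 49, 62, 64, 74, 80
Q1 (25th %ile) = 25.7500
Q3 (75th %ile) = 62.5000
IQR = 62.5000 - 25.7500 = 36.7500

IQR = 36.7500


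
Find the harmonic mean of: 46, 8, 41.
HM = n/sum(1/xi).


Sum of reciprocals = 1/46 + 1/8 + 1/41 = 0.171129
HM = 3/0.171129 = 17.5306

HM = 17.5306


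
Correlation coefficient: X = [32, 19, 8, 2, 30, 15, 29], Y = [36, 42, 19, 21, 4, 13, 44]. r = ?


Mean X = 19.2857, Mean Y = 25.5714
SD X = 10.793044, SD Y = 14.170968
Cov = 40.408163
r = 40.408163/(10.793044*14.170968) = 0.2642

r = 0.2642


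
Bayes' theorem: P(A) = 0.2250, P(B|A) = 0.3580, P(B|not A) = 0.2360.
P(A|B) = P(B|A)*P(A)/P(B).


P(B) = P(B|A)*P(A) + P(B|A')*P(A')
= 0.3580*0.2250 + 0.2360*0.7750
= 0.080550 + 0.182900 = 0.263450
P(A|B) = 0.080550/0.263450 = 0.3058

P(A|B) = 0.3058


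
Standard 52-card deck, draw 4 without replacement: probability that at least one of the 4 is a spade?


P(at least one) = 1 - P(none)
P(none) = (39/52) × (38/51) × (37/50) × (36/49) = 0.303818
P(at least one) = 1 - 0.303818 = 0.6962

P = 0.6962


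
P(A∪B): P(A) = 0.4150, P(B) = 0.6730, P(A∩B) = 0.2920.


P(A∪B) = 0.4150 + 0.6730 - 0.2920
= 1.0880 - 0.2920
= 0.7960

P(A∪B) = 0.7960


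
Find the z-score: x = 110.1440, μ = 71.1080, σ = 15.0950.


z = (110.1440 - 71.1080)/15.0950
= 39.0360/15.0950
= 2.5860

z = 2.5860


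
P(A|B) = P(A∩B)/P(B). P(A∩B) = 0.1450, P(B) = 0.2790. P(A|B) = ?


P(A|B) = 0.1450/0.2790 = 0.5197

P(A|B) = 0.5197


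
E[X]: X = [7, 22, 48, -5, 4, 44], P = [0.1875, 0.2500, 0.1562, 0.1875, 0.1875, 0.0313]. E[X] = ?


E[X] = 7*0.1875 + 22*0.2500 + 48*0.1562 - 5*0.1875 + 4*0.1875 + 44*0.0313
= 1.3125 + 5.5000 + 7.4976 - 0.9375 + 0.7500 + 1.3772
= 15.4998

E[X] = 15.4998


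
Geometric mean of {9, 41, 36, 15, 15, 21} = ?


Product = 9 × 41 × 36 × 15 × 15 × 21 = 62766900
GM = 62766900^(1/6) = 19.9353

GM = 19.9353


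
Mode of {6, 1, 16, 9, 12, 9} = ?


Frequencies: 1:1, 6:1, 9:2, 12:1, 16:1
Max frequency = 2
Mode = 9

Mode = 9


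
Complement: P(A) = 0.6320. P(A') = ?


P(not A) = 1 - 0.6320 = 0.3680

P(not A) = 0.3680


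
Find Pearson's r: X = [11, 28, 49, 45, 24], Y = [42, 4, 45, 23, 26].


Mean X = 31.4000, Mean Y = 28.0000
SD X = 13.979986, SD Y = 14.764823
Cov = 8.400000
r = 8.400000/(13.979986*14.764823) = 0.0407

r = 0.0407


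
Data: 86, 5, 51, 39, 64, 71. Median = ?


Sorted: 5, 39, 51, 64, 71, 86
n = 6 (even)
Middle values: 51 and 64
Median = (51+64)/2 = 57.5000

Median = 57.5000


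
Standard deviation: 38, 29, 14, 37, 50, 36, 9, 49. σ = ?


Mean = 32.7500
Variance = 193.4375
SD = sqrt(193.4375) = 13.9082

SD = 13.9082


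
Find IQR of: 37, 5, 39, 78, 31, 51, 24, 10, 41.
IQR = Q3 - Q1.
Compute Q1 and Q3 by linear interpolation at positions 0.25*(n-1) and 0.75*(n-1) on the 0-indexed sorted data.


Sorted: 5, 10, 24, 31, 37, 39, 41, 51, 78
Q1 (25th %ile) = 24.0000
Q3 (75th %ile) = 41.0000
IQR = 41.0000 - 24.0000 = 17.0000

IQR = 17.0000


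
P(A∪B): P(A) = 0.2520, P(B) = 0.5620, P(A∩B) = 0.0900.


P(A∪B) = 0.2520 + 0.5620 - 0.0900
= 0.8140 - 0.0900
= 0.7240

P(A∪B) = 0.7240


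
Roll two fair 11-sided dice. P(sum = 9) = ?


Total outcomes = 11×11 = 121
Favorable (sum = 9): 8
P = 8/121 = 0.0661

P = 0.0661


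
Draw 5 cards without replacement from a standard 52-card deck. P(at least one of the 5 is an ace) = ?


P(at least one) = 1 - P(none)
P(none) = (48/52) × (47/51) × (46/50) × (45/49) × (44/48) = 0.658842
P(at least one) = 1 - 0.658842 = 0.3412

P = 0.3412


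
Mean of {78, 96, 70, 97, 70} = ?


Sum = 78 + 96 + 70 + 97 + 70 = 411
n = 5
Mean = 411/5 = 82.2000

Mean = 82.2000


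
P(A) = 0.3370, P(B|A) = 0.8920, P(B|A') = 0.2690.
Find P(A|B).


P(B) = P(B|A)*P(A) + P(B|A')*P(A')
= 0.8920*0.3370 + 0.2690*0.6630
= 0.300604 + 0.178347 = 0.478951
P(A|B) = 0.300604/0.478951 = 0.6276

P(A|B) = 0.6276


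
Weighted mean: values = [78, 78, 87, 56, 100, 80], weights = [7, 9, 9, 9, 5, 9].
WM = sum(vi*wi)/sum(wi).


Numerator = 78*7 + 78*9 + 87*9 + 56*9 + 100*5 + 80*9 = 3755
Denominator = 7 + 9 + 9 + 9 + 5 + 9 = 48
WM = 3755/48 = 78.2292

WM = 78.2292


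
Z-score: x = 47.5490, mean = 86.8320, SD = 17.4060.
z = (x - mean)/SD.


z = (47.5490 - 86.8320)/17.4060
= -39.2830/17.4060
= -2.2569

z = -2.2569


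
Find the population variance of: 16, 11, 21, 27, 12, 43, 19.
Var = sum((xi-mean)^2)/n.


Mean = 21.2857
Squared deviations: 27.9388, 105.7959, 0.0816, 32.6531, 86.2245, 471.5102, 5.2245
Sum = 729.4286
Variance = 729.4286/7 = 104.2041

Variance = 104.2041


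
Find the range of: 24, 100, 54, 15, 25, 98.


Max = 100, Min = 15
Range = 100 - 15 = 85

Range = 85


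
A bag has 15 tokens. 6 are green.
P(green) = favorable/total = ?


P = 6/15 = 0.4000

P = 0.4000


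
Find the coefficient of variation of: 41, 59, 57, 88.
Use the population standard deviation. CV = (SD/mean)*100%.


Mean = 61.2500
SD = 16.9466
CV = (16.9466/61.2500)*100 = 27.6679%

CV = 27.6679%


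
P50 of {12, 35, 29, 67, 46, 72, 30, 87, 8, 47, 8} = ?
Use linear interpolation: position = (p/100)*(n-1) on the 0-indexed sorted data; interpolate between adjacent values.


Sorted: 8, 8, 12, 29, 30, 35, 46, 47, 67, 72, 87
n = 11
Index = 50/100 * 10 = 5.0000
Lower = data[5] = 35, Upper = data[6] = 46
P50 = 35 + 0*(11) = 35.0000

P50 = 35.0000


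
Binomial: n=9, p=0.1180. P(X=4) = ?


C(9,4) = 126
p^4 = 0.000194
(1-p)^5 = 0.533756
P = 126 * 0.000194 * 0.533756 = 0.0130

P(X=4) = 0.0130


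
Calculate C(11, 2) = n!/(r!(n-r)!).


C(11,2) = 11!/(2! × 9!)
= 39916800/(2 × 362880)
= 55

C(11,2) = 55


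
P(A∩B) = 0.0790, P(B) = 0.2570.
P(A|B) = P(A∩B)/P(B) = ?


P(A|B) = 0.0790/0.2570 = 0.3074

P(A|B) = 0.3074


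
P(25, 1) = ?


P(25,1) = 25!/24!
= 15511210043330985984000000/620448401733239439360000
= 25

P(25,1) = 25


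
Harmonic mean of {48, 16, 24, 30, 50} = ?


Sum of reciprocals = 1/48 + 1/16 + 1/24 + 1/30 + 1/50 = 0.178333
HM = 5/0.178333 = 28.0374

HM = 28.0374


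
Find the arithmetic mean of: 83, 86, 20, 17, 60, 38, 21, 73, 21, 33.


Sum = 83 + 86 + 20 + 17 + 60 + 38 + 21 + 73 + 21 + 33 = 452
n = 10
Mean = 452/10 = 45.2000

Mean = 45.2000


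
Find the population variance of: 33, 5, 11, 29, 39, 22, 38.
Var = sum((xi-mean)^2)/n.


Mean = 25.2857
Squared deviations: 59.5102, 411.5102, 204.0816, 13.7959, 188.0816, 10.7959, 161.6531
Sum = 1049.4286
Variance = 1049.4286/7 = 149.9184

Variance = 149.9184


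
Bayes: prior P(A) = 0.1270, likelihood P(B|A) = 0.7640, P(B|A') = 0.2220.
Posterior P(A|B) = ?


P(B) = P(B|A)*P(A) + P(B|A')*P(A')
= 0.7640*0.1270 + 0.2220*0.8730
= 0.097028 + 0.193806 = 0.290834
P(A|B) = 0.097028/0.290834 = 0.3336

P(A|B) = 0.3336


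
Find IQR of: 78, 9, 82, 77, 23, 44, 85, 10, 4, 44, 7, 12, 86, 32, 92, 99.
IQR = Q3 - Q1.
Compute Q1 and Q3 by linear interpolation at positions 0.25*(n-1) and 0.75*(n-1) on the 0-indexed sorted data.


Sorted: 4, 7, 9, 10, 12, 23, 32, 44, 44, 77, 78, 82, 85, 86, 92, 99
Q1 (25th %ile) = 11.5000
Q3 (75th %ile) = 82.7500
IQR = 82.7500 - 11.5000 = 71.2500

IQR = 71.2500


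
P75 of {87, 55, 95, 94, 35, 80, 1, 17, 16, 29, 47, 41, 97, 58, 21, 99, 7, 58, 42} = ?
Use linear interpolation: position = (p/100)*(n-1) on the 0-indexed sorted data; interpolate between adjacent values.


Sorted: 1, 7, 16, 17, 21, 29, 35, 41, 42, 47, 55, 58, 58, 80, 87, 94, 95, 97, 99
n = 19
Index = 75/100 * 18 = 13.5000
Lower = data[13] = 80, Upper = data[14] = 87
P75 = 80 + 0.5000*(7) = 83.5000

P75 = 83.5000


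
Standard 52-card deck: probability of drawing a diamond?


13 diamonds in 52 cards
P = 13/52 = 0.2500

P = 0.2500


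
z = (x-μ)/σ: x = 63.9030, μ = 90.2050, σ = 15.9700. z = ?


z = (63.9030 - 90.2050)/15.9700
= -26.3020/15.9700
= -1.6470

z = -1.6470


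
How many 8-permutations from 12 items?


P(12,8) = 12!/4!
= 479001600/24
= 19958400

P(12,8) = 19958400


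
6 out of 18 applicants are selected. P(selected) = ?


P = 6/18 = 0.3333

P = 0.3333


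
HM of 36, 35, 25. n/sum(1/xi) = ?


Sum of reciprocals = 1/36 + 1/35 + 1/25 = 0.096349
HM = 3/0.096349 = 31.1367

HM = 31.1367


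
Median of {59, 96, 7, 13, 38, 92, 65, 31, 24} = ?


Sorted: 7, 13, 24, 31, 38, 59, 65, 92, 96
n = 9 (odd)
Middle value = 38

Median = 38


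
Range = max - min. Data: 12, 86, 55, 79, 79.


Max = 86, Min = 12
Range = 86 - 12 = 74

Range = 74


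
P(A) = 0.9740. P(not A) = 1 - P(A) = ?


P(not A) = 1 - 0.9740 = 0.0260

P(not A) = 0.0260


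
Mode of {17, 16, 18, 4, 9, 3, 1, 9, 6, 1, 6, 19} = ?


Frequencies: 1:2, 3:1, 4:1, 6:2, 9:2, 16:1, 17:1, 18:1, 19:1
Max frequency = 2
Mode = 1, 6, 9

Mode = 1, 6, 9


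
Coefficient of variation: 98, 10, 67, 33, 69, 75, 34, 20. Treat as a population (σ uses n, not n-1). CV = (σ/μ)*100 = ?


Mean = 50.7500
SD = 28.7652
CV = (28.7652/50.7500)*100 = 56.6802%

CV = 56.6802%


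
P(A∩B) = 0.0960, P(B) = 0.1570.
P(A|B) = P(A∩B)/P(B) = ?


P(A|B) = 0.0960/0.1570 = 0.6115

P(A|B) = 0.6115


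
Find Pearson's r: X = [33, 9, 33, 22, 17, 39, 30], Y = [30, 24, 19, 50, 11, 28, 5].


Mean X = 26.1429, Mean Y = 23.8571
SD X = 9.775020, SD Y = 13.537552
Cov = -0.551020
r = -0.551020/(9.775020*13.537552) = -0.0042

r = -0.0042


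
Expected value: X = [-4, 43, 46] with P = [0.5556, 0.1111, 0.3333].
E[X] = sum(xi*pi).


E[X] = -4*0.5556 + 43*0.1111 + 46*0.3333
= -2.2224 + 4.7773 + 15.3318
= 17.8867

E[X] = 17.8867


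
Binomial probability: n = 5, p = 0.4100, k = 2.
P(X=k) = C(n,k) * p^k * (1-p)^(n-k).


C(5,2) = 10
p^2 = 0.168100
(1-p)^3 = 0.205379
P = 10 * 0.168100 * 0.205379 = 0.3452

P(X=2) = 0.3452


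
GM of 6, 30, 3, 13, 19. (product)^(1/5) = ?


Product = 6 × 30 × 3 × 13 × 19 = 133380
GM = 133380^(1/5) = 10.5930

GM = 10.5930


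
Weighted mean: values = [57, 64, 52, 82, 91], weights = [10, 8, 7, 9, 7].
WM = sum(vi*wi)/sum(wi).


Numerator = 57*10 + 64*8 + 52*7 + 82*9 + 91*7 = 2821
Denominator = 10 + 8 + 7 + 9 + 7 = 41
WM = 2821/41 = 68.8049

WM = 68.8049


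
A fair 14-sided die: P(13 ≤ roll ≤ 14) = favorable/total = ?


Favorable outcomes (13 ≤ roll ≤ 14): 2
Total outcomes = 14
P = 2/14 = 0.1429

P = 0.1429


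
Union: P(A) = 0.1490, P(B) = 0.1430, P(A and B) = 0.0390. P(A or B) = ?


P(A∪B) = 0.1490 + 0.1430 - 0.0390
= 0.2920 - 0.0390
= 0.2530

P(A∪B) = 0.2530


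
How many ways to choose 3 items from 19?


C(19,3) = 19!/(3! × 16!)
= 121645100408832000/(6 × 20922789888000)
= 969

C(19,3) = 969


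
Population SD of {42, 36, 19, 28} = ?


Mean = 31.2500
Variance = 74.6875
SD = sqrt(74.6875) = 8.6422

SD = 8.6422


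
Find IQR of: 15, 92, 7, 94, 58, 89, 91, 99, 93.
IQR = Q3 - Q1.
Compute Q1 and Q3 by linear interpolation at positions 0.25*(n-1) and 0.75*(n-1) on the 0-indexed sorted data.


Sorted: 7, 15, 58, 89, 91, 92, 93, 94, 99
Q1 (25th %ile) = 58.0000
Q3 (75th %ile) = 93.0000
IQR = 93.0000 - 58.0000 = 35.0000

IQR = 35.0000


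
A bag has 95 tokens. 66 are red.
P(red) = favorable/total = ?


P = 66/95 = 0.6947

P = 0.6947


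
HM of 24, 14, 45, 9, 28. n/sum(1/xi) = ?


Sum of reciprocals = 1/24 + 1/14 + 1/45 + 1/9 + 1/28 = 0.282143
HM = 5/0.282143 = 17.7215

HM = 17.7215


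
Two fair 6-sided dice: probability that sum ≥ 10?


Total outcomes = 6×6 = 36
Favorable (sum ≥ 10): 6
P = 6/36 = 0.1667

P = 0.1667


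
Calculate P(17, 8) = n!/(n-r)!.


P(17,8) = 17!/9!
= 355687428096000/362880
= 980179200

P(17,8) = 980179200


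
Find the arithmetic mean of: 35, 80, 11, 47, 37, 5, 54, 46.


Sum = 35 + 80 + 11 + 47 + 37 + 5 + 54 + 46 = 315
n = 8
Mean = 315/8 = 39.3750

Mean = 39.3750


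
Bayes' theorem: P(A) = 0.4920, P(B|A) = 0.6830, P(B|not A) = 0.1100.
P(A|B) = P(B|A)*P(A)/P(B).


P(B) = P(B|A)*P(A) + P(B|A')*P(A')
= 0.6830*0.4920 + 0.1100*0.5080
= 0.336036 + 0.055880 = 0.391916
P(A|B) = 0.336036/0.391916 = 0.8574

P(A|B) = 0.8574


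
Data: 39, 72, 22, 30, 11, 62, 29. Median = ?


Sorted: 11, 22, 29, 30, 39, 62, 72
n = 7 (odd)
Middle value = 30

Median = 30


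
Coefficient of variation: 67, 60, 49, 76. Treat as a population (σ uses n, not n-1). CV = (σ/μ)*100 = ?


Mean = 63.0000
SD = 9.8742
CV = (9.8742/63.0000)*100 = 15.6733%

CV = 15.6733%


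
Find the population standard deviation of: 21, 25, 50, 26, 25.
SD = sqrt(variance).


Mean = 29.4000
Variance = 109.0400
SD = sqrt(109.0400) = 10.4422

SD = 10.4422


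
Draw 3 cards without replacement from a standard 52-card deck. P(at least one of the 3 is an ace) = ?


P(at least one) = 1 - P(none)
P(none) = (48/52) × (47/51) × (46/50) = 0.782624
P(at least one) = 1 - 0.782624 = 0.2174

P = 0.2174


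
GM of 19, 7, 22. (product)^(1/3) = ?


Product = 19 × 7 × 22 = 2926
GM = 2926^(1/3) = 14.3029

GM = 14.3029


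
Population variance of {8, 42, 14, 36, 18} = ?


Mean = 23.6000
Squared deviations: 243.3600, 338.5600, 92.1600, 153.7600, 31.3600
Sum = 859.2000
Variance = 859.2000/5 = 171.8400

Variance = 171.8400


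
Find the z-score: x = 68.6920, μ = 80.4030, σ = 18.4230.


z = (68.6920 - 80.4030)/18.4230
= -11.7110/18.4230
= -0.6357

z = -0.6357


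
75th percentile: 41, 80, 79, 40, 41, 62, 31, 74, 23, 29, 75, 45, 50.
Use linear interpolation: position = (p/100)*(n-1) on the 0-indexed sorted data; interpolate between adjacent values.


Sorted: 23, 29, 31, 40, 41, 41, 45, 50, 62, 74, 75, 79, 80
n = 13
Index = 75/100 * 12 = 9.0000
Lower = data[9] = 74, Upper = data[10] = 75
P75 = 74 + 0*(1) = 74.0000

P75 = 74.0000


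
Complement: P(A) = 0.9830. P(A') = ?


P(not A) = 1 - 0.9830 = 0.0170

P(not A) = 0.0170


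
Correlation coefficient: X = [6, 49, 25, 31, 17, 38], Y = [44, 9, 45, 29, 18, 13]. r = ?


Mean X = 27.6667, Mean Y = 26.3333
SD X = 13.924399, SD Y = 14.232201
Cov = -140.388889
r = -140.388889/(13.924399*14.232201) = -0.7084

r = -0.7084


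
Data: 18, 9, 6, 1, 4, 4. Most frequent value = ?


Frequencies: 1:1, 4:2, 6:1, 9:1, 18:1
Max frequency = 2
Mode = 4

Mode = 4


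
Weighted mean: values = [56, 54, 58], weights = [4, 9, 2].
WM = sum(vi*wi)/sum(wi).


Numerator = 56*4 + 54*9 + 58*2 = 826
Denominator = 4 + 9 + 2 = 15
WM = 826/15 = 55.0667

WM = 55.0667


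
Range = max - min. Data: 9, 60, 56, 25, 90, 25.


Max = 90, Min = 9
Range = 90 - 9 = 81

Range = 81


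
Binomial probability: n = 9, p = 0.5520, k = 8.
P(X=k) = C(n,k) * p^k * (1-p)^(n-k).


C(9,8) = 9
p^8 = 0.008620
(1-p)^1 = 0.448000
P = 9 * 0.008620 * 0.448000 = 0.0348

P(X=8) = 0.0348


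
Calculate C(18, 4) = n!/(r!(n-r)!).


C(18,4) = 18!/(4! × 14!)
= 6402373705728000/(24 × 87178291200)
= 3060

C(18,4) = 3060


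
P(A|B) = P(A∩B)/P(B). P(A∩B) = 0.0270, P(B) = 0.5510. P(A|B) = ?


P(A|B) = 0.0270/0.5510 = 0.0490

P(A|B) = 0.0490


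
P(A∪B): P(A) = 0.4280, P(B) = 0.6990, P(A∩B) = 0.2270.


P(A∪B) = 0.4280 + 0.6990 - 0.2270
= 1.1270 - 0.2270
= 0.9000

P(A∪B) = 0.9000


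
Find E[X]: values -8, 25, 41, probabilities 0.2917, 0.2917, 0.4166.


E[X] = -8*0.2917 + 25*0.2917 + 41*0.4166
= -2.3336 + 7.2925 + 17.0806
= 22.0395

E[X] = 22.0395


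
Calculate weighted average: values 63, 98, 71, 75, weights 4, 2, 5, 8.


Numerator = 63*4 + 98*2 + 71*5 + 75*8 = 1403
Denominator = 4 + 2 + 5 + 8 = 19
WM = 1403/19 = 73.8421

WM = 73.8421


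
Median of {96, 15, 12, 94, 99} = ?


Sorted: 12, 15, 94, 96, 99
n = 5 (odd)
Middle value = 94

Median = 94


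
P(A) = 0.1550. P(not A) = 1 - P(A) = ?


P(not A) = 1 - 0.1550 = 0.8450

P(not A) = 0.8450


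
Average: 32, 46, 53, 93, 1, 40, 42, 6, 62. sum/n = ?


Sum = 32 + 46 + 53 + 93 + 1 + 40 + 42 + 6 + 62 = 375
n = 9
Mean = 375/9 = 41.6667

Mean = 41.6667


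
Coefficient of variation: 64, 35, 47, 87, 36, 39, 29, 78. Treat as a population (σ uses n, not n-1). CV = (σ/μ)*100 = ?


Mean = 51.8750
SD = 20.3497
CV = (20.3497/51.8750)*100 = 39.2283%

CV = 39.2283%


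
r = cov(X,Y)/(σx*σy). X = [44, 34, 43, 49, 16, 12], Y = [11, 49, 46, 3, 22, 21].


Mean X = 33.0000, Mean Y = 25.3333
SD X = 14.189198, SD Y = 16.937795
Cov = -22.833333
r = -22.833333/(14.189198*16.937795) = -0.0950

r = -0.0950


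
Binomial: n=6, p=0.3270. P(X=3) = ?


C(6,3) = 20
p^3 = 0.034966
(1-p)^3 = 0.304821
P = 20 * 0.034966 * 0.304821 = 0.2132

P(X=3) = 0.2132


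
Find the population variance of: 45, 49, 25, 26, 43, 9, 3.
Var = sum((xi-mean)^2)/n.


Mean = 28.5714
Squared deviations: 269.8980, 417.3265, 12.7551, 6.6122, 208.1837, 383.0408, 653.8980
Sum = 1951.7143
Variance = 1951.7143/7 = 278.8163

Variance = 278.8163


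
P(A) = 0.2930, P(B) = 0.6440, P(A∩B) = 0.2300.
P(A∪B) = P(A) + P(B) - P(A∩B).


P(A∪B) = 0.2930 + 0.6440 - 0.2300
= 0.9370 - 0.2300
= 0.7070

P(A∪B) = 0.7070


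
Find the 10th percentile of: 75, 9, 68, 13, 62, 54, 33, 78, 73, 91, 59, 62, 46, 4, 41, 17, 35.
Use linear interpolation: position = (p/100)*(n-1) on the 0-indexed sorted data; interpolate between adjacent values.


Sorted: 4, 9, 13, 17, 33, 35, 41, 46, 54, 59, 62, 62, 68, 73, 75, 78, 91
n = 17
Index = 10/100 * 16 = 1.6000
Lower = data[1] = 9, Upper = data[2] = 13
P10 = 9 + 0.6000*(4) = 11.4000

P10 = 11.4000


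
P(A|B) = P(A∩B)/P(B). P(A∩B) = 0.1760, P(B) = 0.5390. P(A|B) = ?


P(A|B) = 0.1760/0.5390 = 0.3265

P(A|B) = 0.3265


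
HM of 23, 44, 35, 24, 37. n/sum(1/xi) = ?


Sum of reciprocals = 1/23 + 1/44 + 1/35 + 1/24 + 1/37 = 0.163471
HM = 5/0.163471 = 30.5865

HM = 30.5865


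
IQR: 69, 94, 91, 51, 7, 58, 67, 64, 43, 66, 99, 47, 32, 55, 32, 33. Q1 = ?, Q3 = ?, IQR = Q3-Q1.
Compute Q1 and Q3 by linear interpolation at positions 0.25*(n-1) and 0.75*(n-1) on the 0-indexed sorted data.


Sorted: 7, 32, 32, 33, 43, 47, 51, 55, 58, 64, 66, 67, 69, 91, 94, 99
Q1 (25th %ile) = 40.5000
Q3 (75th %ile) = 67.5000
IQR = 67.5000 - 40.5000 = 27.0000

IQR = 27.0000


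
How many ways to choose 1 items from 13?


C(13,1) = 13!/(1! × 12!)
= 6227020800/(1 × 479001600)
= 13

C(13,1) = 13


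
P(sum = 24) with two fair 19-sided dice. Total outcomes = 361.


Total outcomes = 19×19 = 361
Favorable (sum = 24): 15
P = 15/361 = 0.0416

P = 0.0416


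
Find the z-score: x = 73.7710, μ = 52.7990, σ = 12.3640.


z = (73.7710 - 52.7990)/12.3640
= 20.9720/12.3640
= 1.6962

z = 1.6962


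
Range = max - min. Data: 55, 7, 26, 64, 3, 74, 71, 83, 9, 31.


Max = 83, Min = 3
Range = 83 - 3 = 80

Range = 80


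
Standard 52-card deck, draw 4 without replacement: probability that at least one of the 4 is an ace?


P(at least one) = 1 - P(none)
P(none) = (48/52) × (47/51) × (46/50) × (45/49) = 0.718737
P(at least one) = 1 - 0.718737 = 0.2813

P = 0.2813


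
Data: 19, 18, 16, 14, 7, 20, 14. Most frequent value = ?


Frequencies: 7:1, 14:2, 16:1, 18:1, 19:1, 20:1
Max frequency = 2
Mode = 14

Mode = 14


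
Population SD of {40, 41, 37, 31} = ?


Mean = 37.2500
Variance = 15.1875
SD = sqrt(15.1875) = 3.8971

SD = 3.8971


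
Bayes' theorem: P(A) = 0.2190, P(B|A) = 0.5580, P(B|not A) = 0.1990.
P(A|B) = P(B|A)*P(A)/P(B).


P(B) = P(B|A)*P(A) + P(B|A')*P(A')
= 0.5580*0.2190 + 0.1990*0.7810
= 0.122202 + 0.155419 = 0.277621
P(A|B) = 0.122202/0.277621 = 0.4402

P(A|B) = 0.4402


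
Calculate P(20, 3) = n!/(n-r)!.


P(20,3) = 20!/17!
= 2432902008176640000/355687428096000
= 6840

P(20,3) = 6840


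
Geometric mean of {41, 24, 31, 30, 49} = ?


Product = 41 × 24 × 31 × 30 × 49 = 44840880
GM = 44840880^(1/5) = 33.9105

GM = 33.9105


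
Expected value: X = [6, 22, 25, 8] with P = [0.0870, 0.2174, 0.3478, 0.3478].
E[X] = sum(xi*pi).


E[X] = 6*0.0870 + 22*0.2174 + 25*0.3478 + 8*0.3478
= 0.5220 + 4.7828 + 8.6950 + 2.7824
= 16.7822

E[X] = 16.7822


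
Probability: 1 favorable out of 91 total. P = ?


P = 1/91 = 0.0110

P = 0.0110


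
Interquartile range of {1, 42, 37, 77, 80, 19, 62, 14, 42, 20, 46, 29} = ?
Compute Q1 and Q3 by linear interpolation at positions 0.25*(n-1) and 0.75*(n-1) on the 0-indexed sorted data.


Sorted: 1, 14, 19, 20, 29, 37, 42, 42, 46, 62, 77, 80
Q1 (25th %ile) = 19.7500
Q3 (75th %ile) = 50.0000
IQR = 50.0000 - 19.7500 = 30.2500

IQR = 30.2500


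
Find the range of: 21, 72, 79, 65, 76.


Max = 79, Min = 21
Range = 79 - 21 = 58

Range = 58
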